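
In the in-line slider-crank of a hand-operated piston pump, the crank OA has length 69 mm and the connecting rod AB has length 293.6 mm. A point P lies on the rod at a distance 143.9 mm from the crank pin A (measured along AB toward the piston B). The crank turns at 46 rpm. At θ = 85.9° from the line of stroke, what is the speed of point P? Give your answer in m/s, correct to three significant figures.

0.335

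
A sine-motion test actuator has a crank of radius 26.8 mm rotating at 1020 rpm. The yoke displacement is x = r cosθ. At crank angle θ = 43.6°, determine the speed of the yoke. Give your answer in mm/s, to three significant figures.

ω = 106.8 rad/s (from 1020 rpm).
x = r cosθ ⇒ ẋ = −rω sinθ.
|v| = rω|sinθ| = 0.0268·106.8·|sin 43.6°| = 1.9741 m/s = 1974.1 mm/s.

1970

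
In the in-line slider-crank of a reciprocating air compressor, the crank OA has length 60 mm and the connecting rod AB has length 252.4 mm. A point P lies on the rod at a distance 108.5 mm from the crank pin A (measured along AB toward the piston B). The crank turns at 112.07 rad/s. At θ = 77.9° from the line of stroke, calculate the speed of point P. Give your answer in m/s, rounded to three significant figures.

6.77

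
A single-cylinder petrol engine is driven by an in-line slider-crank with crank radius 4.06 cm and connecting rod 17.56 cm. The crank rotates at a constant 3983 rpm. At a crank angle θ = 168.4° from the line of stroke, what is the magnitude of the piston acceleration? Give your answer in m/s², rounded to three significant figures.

ω = 2π·3983/60 = 417.1 rad/s
x(θ) = r cosθ + √(L² − r² sin²θ); with ω constant, a = ω²·d²x/dθ².
d²x/dθ² = −r cosθ − r²(cos2θ)/√u − r⁴ sin²2θ/(4u^{3/2}),  u = L² − r² sin²θ = 0.0307687 m².
Substituting r = 0.0406 m, L = 0.1756 m, θ = 168.4°: d²x/dθ² = +0.031114 m.
a = ω²·d²x/dθ² = (417.1)²·(+0.031114) = +5412.9 m/s²;  |a| = 5412.9 m/s².

5410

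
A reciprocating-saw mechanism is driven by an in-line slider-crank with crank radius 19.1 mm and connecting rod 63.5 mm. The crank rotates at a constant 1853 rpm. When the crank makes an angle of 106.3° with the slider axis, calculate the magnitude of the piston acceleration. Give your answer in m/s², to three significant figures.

ω = 2π·1853/60 = 194 rad/s
x(θ) = r cosθ + √(L² − r² sin²θ); with ω constant, a = ω²·d²x/dθ².
d²x/dθ² = −r cosθ − r²(cos2θ)/√u − r⁴ sin²2θ/(4u^{3/2}),  u = L² − r² sin²θ = 0.00369618 m².
Substituting r = 0.0191 m, L = 0.0635 m, θ = 106.3°: d²x/dθ² = +0.010373 m.
a = ω²·d²x/dθ² = (194)²·(+0.010373) = +390.58 m/s²;  |a| = 390.58 m/s².

391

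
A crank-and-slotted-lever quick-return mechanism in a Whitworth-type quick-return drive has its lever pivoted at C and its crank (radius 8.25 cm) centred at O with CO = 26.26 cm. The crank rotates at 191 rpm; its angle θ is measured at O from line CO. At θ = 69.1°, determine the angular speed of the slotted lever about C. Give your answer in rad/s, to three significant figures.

ω = 20 rad/s (from 191 rpm).
Crank pin A relative to C: A = (d + r cosθ, r sinθ); lever angle φ = atan2(r sinθ, d + r cosθ).
Differentiating tanφ: φ̇ = rω(d cosθ + r)/(d² + r² + 2dr cosθ).
d² + r² + 2dr cosθ = |CA|² = 0.0912221 m²;  d cosθ + r = +0.17618 m.
|ω_lever| = |0.0825·20·+0.17618| / 0.0912221 = 3.1869 rad/s.

3.19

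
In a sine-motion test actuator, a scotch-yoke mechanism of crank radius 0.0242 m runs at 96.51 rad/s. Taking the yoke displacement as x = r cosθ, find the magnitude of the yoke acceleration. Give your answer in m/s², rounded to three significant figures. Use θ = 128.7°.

141

ω = 96.51 rad/s
x = r cosθ ⇒ ẍ = −rω² cosθ (ω constant).
|a| = rω²|cosθ| = 0.0242·(96.51)²·|cos 128.7°| = 140.93 m/s².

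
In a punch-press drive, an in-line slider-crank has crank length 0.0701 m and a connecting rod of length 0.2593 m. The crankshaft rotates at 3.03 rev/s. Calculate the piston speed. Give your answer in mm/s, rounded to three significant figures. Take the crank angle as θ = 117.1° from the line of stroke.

ω = 2π·3.03 = 19.04 rad/s
For an in-line slider-crank, x = r cosθ + √(L² − r² sin²θ), so v = −rω sinθ·[1 + r cosθ/√(L² − r² sin²θ)].
With r = 0.0701 m, L = 0.2593 m, θ = 117.1°: √(L² − r² sin²θ) = 0.25168 m.
v = −0.0701·19.04·0.89021·[1 + 0.0701·-0.45554/0.25168] = -1.0373 m/s.
|v| = 1.0373 m/s = 1037.3 mm/s.

1040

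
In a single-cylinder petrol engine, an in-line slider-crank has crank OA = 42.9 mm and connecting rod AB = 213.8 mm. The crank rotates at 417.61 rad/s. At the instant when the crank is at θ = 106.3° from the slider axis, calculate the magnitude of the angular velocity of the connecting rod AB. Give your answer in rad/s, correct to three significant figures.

24.0

ω = 417.6 rad/s
The rod makes angle φ with the slider axis where L sinφ = r sinθ; differentiating, L cosφ·φ̇ = r ω cosθ.
L cosφ = √(L² − r² sin²θ) = 0.2098 m.
|ω_rod| = r ω |cosθ| / √(L² − r² sin²θ) = 0.0429·417.6·0.28067/0.2098 = 23.967 rad/s.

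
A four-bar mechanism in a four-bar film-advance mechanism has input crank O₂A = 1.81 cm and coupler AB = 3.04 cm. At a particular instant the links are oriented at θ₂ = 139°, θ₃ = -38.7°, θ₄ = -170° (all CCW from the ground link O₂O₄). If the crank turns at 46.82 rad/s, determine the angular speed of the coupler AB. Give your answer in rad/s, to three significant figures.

ω₂ = 46.82 rad/s
Differentiating the loop-closure r₂e^{iθ₂}+r₃e^{iθ₃}=r₁+r₄e^{iθ₄} gives r₂ω₂e^{iθ₂}+r₃ω₃e^{iθ₃}=r₄ω₄e^{iθ₄}.
Eliminating the other unknown: ω₃ = r₂ω₂ sin(θ₄−θ₂) / [r₃ sin(θ₃−θ₄)].
Numerator sine = +0.77715; denominator sine = +0.75126.
Result = 0.0181·46.82·(+0.77715) / (0.0304·(+0.75126)) = +28.837 rad/s; magnitude 28.837 rad/s.

28.8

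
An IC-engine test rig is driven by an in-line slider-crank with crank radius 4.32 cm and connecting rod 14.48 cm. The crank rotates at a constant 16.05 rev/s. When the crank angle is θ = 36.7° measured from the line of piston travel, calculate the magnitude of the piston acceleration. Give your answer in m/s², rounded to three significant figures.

393

ω = 2π·16.1 = 100.8 rad/s
x(θ) = r cosθ + √(L² − r² sin²θ); with ω constant, a = ω²·d²x/dθ².
d²x/dθ² = −r cosθ − r²(cos2θ)/√u − r⁴ sin²2θ/(4u^{3/2}),  u = L² − r² sin²θ = 0.0203005 m².
Substituting r = 0.0432 m, L = 0.1448 m, θ = 36.7°: d²x/dθ² = -0.038655 m.
a = ω²·d²x/dθ² = (100.8)²·(-0.038655) = -393.11 m/s²;  |a| = 393.11 m/s².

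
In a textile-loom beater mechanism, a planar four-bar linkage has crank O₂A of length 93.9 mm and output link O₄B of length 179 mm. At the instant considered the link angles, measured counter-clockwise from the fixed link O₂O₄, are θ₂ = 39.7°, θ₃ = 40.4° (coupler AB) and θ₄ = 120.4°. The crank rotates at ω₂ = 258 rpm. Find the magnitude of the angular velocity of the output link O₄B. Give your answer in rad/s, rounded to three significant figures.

0.176

ω₂ = 27.02 rad/s (from 258 rpm).
Differentiating the loop-closure r₂e^{iθ₂}+r₃e^{iθ₃}=r₁+r₄e^{iθ₄} gives r₂ω₂e^{iθ₂}+r₃ω₃e^{iθ₃}=r₄ω₄e^{iθ₄}.
Eliminating the other unknown: ω₄ = r₂ω₂ sin(θ₂−θ₃) / [r₄ sin(θ₄−θ₃)].
Numerator sine = -0.01222; denominator sine = +0.98481.
Result = 0.0939·27.02·(-0.01222) / (0.179·(+0.98481)) = -0.17582 rad/s; magnitude 0.17582 rad/s.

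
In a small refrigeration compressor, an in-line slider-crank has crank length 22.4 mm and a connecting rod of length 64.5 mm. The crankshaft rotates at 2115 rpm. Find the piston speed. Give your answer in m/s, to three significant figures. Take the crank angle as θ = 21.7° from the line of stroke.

ω = 2π·2115/60 = 221.5 rad/s
For an in-line slider-crank, x = r cosθ + √(L² − r² sin²θ), so v = −rω sinθ·[1 + r cosθ/√(L² − r² sin²θ)].
With r = 0.0224 m, L = 0.0645 m, θ = 21.7°: √(L² − r² sin²θ) = 0.063966 m.
v = −0.0224·221.5·0.36975·[1 + 0.0224·0.92913/0.063966] = -2.4312 m/s.
|v| = 2.4312 m/s.

2.43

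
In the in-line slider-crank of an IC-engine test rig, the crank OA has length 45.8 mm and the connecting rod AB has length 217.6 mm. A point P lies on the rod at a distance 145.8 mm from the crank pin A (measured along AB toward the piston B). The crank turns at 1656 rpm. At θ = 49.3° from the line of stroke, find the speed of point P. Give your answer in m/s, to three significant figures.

6.80

ω = 173.4 rad/s.  Crank-pin speed |V_A| = rω = 7.9424 m/s, perpendicular to OA.
Rod angle: sinφ = −(r/L) sinθ ⇒ φ = -9.182°; ω_rod = −rω cosθ/√(L²−r²sin²θ) = -24.111 rad/s.
V_P = V_A + ω_rod × AP, with AP = 0.1458 m along the rod.
Components: V_Px = −rω sinθ − a·ω_rod·sinφ = -6.5824 m/s;  V_Py = rω cosθ + a·ω_rod·cosφ = +1.709 m/s.
|V_P| = √(V_Px² + V_Py²) = 6.8006 m/s.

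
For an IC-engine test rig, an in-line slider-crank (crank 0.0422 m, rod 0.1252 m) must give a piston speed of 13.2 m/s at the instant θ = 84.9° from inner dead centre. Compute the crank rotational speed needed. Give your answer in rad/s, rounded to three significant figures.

304

For an in-line slider-crank, |v_piston| = rω|sinθ|·[1 + r cosθ/√(L² − r² sin²θ)].
With r = 0.0422 m, L = 0.1252 m, θ = 84.9°: the bracketed kinematic factor |dx/dθ| = 0.04337 m.
ω = v/|dx/dθ| = 13.2/0.04337 = 304.36 rad/s.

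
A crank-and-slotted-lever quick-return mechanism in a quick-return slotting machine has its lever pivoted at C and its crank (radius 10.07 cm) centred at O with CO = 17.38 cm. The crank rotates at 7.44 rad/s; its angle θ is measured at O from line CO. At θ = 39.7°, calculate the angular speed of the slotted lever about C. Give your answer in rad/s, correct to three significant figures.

2.61

ω = 7.44 rad/s
Crank pin A relative to C: A = (d + r cosθ, r sinθ); lever angle φ = atan2(r sinθ, d + r cosθ).
Differentiating tanφ: φ̇ = rω(d cosθ + r)/(d² + r² + 2dr cosθ).
d² + r² + 2dr cosθ = |CA|² = 0.0672785 m²;  d cosθ + r = +0.23442 m.
|ω_lever| = |0.1007·7.44·+0.23442| / 0.0672785 = 2.6105 rad/s.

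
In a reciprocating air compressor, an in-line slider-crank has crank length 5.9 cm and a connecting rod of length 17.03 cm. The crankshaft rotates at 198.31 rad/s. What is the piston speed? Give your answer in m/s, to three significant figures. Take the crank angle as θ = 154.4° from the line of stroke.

ω = 198.3 rad/s
For an in-line slider-crank, x = r cosθ + √(L² − r² sin²θ), so v = −rω sinθ·[1 + r cosθ/√(L² − r² sin²θ)].
With r = 0.059 m, L = 0.1703 m, θ = 154.4°: √(L² − r² sin²θ) = 0.16838 m.
v = −0.059·198.3·0.43209·[1 + 0.059·-0.90183/0.16838] = -3.458 m/s.
|v| = 3.458 m/s.

3.46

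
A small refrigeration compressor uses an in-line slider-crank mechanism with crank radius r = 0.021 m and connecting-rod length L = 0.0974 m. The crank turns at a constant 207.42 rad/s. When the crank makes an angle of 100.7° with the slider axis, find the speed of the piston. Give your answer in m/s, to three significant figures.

4.10

ω = 207.4 rad/s
For an in-line slider-crank, x = r cosθ + √(L² − r² sin²θ), so v = −rω sinθ·[1 + r cosθ/√(L² − r² sin²θ)].
With r = 0.021 m, L = 0.0974 m, θ = 100.7°: √(L² − r² sin²θ) = 0.095189 m.
v = −0.021·207.4·0.98261·[1 + 0.021·-0.18567/0.095189] = -4.1048 m/s.
|v| = 4.1048 m/s.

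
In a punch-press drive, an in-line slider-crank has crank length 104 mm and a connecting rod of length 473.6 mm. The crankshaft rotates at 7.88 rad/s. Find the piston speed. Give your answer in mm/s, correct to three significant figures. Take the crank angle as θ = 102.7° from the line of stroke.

760

ω = 7.88 rad/s
For an in-line slider-crank, x = r cosθ + √(L² − r² sin²θ), so v = −rω sinθ·[1 + r cosθ/√(L² − r² sin²θ)].
With r = 0.104 m, L = 0.4736 m, θ = 102.7°: √(L² − r² sin²θ) = 0.46261 m.
v = −0.104·7.88·0.97553·[1 + 0.104·-0.21985/0.46261] = -0.75996 m/s.
|v| = 0.75996 m/s = 759.96 mm/s.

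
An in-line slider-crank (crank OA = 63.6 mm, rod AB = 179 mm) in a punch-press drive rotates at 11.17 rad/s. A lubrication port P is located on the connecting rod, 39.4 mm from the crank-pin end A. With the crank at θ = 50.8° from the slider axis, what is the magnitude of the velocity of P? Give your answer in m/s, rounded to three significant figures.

ω = 11.17 rad/s.  Crank-pin speed |V_A| = rω = 0.71041 m/s, perpendicular to OA.
Rod angle: sinφ = −(r/L) sinθ ⇒ φ = -15.982°; ω_rod = −rω cosθ/√(L²−r²sin²θ) = -2.6092 rad/s.
V_P = V_A + ω_rod × AP, with AP = 0.0394 m along the rod.
Components: V_Px = −rω sinθ − a·ω_rod·sinφ = -0.57884 m/s;  V_Py = rω cosθ + a·ω_rod·cosφ = +0.35017 m/s.
|V_P| = √(V_Px² + V_Py²) = 0.67651 m/s.

0.677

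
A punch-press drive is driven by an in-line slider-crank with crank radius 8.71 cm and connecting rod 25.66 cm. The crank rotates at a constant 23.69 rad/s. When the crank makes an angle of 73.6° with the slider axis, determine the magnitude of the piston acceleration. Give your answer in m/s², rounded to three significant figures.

0.784

ω = 23.69 rad/s
x(θ) = r cosθ + √(L² − r² sin²θ); with ω constant, a = ω²·d²x/dθ².
d²x/dθ² = −r cosθ − r²(cos2θ)/√u − r⁴ sin²2θ/(4u^{3/2}),  u = L² − r² sin²θ = 0.0588619 m².
Substituting r = 0.0871 m, L = 0.2566 m, θ = 73.6°: d²x/dθ² = +0.0013964 m.
a = ω²·d²x/dθ² = (23.69)²·(+0.0013964) = +0.78367 m/s²;  |a| = 0.78367 m/s².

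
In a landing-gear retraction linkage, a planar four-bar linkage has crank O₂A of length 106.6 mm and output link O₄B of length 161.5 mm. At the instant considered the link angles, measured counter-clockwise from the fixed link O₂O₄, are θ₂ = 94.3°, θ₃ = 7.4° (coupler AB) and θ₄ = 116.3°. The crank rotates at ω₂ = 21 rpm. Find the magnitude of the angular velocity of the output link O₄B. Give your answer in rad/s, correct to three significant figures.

ω₂ = 2.199 rad/s (from 21 rpm).
Differentiating the loop-closure r₂e^{iθ₂}+r₃e^{iθ₃}=r₁+r₄e^{iθ₄} gives r₂ω₂e^{iθ₂}+r₃ω₃e^{iθ₃}=r₄ω₄e^{iθ₄}.
Eliminating the other unknown: ω₄ = r₂ω₂ sin(θ₂−θ₃) / [r₄ sin(θ₄−θ₃)].
Numerator sine = +0.99854; denominator sine = +0.94609.
Result = 0.1066·2.199·(+0.99854) / (0.1615·(+0.94609)) = +1.532 rad/s; magnitude 1.532 rad/s.

1.53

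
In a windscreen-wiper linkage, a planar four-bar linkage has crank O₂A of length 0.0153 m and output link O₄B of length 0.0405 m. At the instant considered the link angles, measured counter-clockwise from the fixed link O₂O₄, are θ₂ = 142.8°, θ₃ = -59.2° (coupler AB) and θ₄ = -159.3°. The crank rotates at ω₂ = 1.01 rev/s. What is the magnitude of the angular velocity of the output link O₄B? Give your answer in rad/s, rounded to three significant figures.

0.912

ω₂ = 6.346 rad/s (from 1.01 rev/s).
Differentiating the loop-closure r₂e^{iθ₂}+r₃e^{iθ₃}=r₁+r₄e^{iθ₄} gives r₂ω₂e^{iθ₂}+r₃ω₃e^{iθ₃}=r₄ω₄e^{iθ₄}.
Eliminating the other unknown: ω₄ = r₂ω₂ sin(θ₂−θ₃) / [r₄ sin(θ₄−θ₃)].
Numerator sine = -0.37461; denominator sine = -0.98450.
Result = 0.0153·6.346·(-0.37461) / (0.0405·(-0.98450)) = +0.91221 rad/s; magnitude 0.91221 rad/s.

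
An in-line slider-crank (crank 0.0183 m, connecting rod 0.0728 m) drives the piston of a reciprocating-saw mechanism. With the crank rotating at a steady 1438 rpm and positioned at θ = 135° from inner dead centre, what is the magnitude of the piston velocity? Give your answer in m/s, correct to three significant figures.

1.60

ω = 2π·1438/60 = 150.6 rad/s
For an in-line slider-crank, x = r cosθ + √(L² − r² sin²θ), so v = −rω sinθ·[1 + r cosθ/√(L² − r² sin²θ)].
With r = 0.0183 m, L = 0.0728 m, θ = 135°: √(L² − r² sin²θ) = 0.071641 m.
v = −0.0183·150.6·0.70711·[1 + 0.0183·-0.70711/0.071641] = -1.5966 m/s.
|v| = 1.5966 m/s.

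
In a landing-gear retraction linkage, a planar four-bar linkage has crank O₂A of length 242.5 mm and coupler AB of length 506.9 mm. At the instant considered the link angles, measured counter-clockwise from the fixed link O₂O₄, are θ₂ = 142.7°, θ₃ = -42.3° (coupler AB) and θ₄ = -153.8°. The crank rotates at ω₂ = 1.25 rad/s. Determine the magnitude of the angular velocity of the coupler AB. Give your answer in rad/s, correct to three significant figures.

ω₂ = 1.25 rad/s
Differentiating the loop-closure r₂e^{iθ₂}+r₃e^{iθ₃}=r₁+r₄e^{iθ₄} gives r₂ω₂e^{iθ₂}+r₃ω₃e^{iθ₃}=r₄ω₄e^{iθ₄}.
Eliminating the other unknown: ω₃ = r₂ω₂ sin(θ₄−θ₂) / [r₃ sin(θ₃−θ₄)].
Numerator sine = +0.89493; denominator sine = +0.93042.
Result = 0.2425·1.25·(+0.89493) / (0.5069·(+0.93042)) = +0.57519 rad/s; magnitude 0.57519 rad/s.

0.575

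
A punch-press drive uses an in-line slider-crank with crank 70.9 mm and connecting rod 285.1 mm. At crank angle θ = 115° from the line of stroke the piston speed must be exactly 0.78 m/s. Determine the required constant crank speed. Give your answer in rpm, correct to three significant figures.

130

For an in-line slider-crank, |v_piston| = rω|sinθ|·[1 + r cosθ/√(L² − r² sin²θ)].
With r = 0.0709 m, L = 0.2851 m, θ = 115°: the bracketed kinematic factor |dx/dθ| = 0.057326 m.
ω = v/|dx/dθ| = 0.78/0.057326 = 13.607 rad/s.
N = 60ω/(2π) = 129.93 rpm.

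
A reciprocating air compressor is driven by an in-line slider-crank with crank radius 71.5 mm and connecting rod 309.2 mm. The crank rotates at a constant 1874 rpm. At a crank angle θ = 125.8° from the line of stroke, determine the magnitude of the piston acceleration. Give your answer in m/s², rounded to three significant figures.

ω = 2π·1874/60 = 196.2 rad/s
x(θ) = r cosθ + √(L² − r² sin²θ); with ω constant, a = ω²·d²x/dθ².
d²x/dθ² = −r cosθ − r²(cos2θ)/√u − r⁴ sin²2θ/(4u^{3/2}),  u = L² − r² sin²θ = 0.0922417 m².
Substituting r = 0.0715 m, L = 0.3092 m, θ = 125.8°: d²x/dθ² = +0.046928 m.
a = ω²·d²x/dθ² = (196.2)²·(+0.046928) = +1807.3 m/s²;  |a| = 1807.3 m/s².

1810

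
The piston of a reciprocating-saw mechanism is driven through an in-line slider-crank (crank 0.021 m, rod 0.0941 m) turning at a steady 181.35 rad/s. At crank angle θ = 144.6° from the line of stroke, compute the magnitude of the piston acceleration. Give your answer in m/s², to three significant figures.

510

ω = 181.3 rad/s
x(θ) = r cosθ + √(L² − r² sin²θ); with ω constant, a = ω²·d²x/dθ².
d²x/dθ² = −r cosθ − r²(cos2θ)/√u − r⁴ sin²2θ/(4u^{3/2}),  u = L² − r² sin²θ = 0.00870683 m².
Substituting r = 0.021 m, L = 0.0941 m, θ = 144.6°: d²x/dθ² = +0.01551 m.
a = ω²·d²x/dθ² = (181.3)²·(+0.01551) = +510.09 m/s²;  |a| = 510.09 m/s².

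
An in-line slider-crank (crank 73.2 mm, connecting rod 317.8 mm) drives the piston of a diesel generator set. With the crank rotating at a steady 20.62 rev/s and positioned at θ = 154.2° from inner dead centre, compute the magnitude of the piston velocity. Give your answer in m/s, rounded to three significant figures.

ω = 2π·20.6 = 129.6 rad/s
For an in-line slider-crank, x = r cosθ + √(L² − r² sin²θ), so v = −rω sinθ·[1 + r cosθ/√(L² − r² sin²θ)].
With r = 0.0732 m, L = 0.3178 m, θ = 154.2°: √(L² − r² sin²θ) = 0.3162 m.
v = −0.0732·129.6·0.43523·[1 + 0.0732·-0.90032/0.3162] = -3.2673 m/s.
|v| = 3.2673 m/s.

3.27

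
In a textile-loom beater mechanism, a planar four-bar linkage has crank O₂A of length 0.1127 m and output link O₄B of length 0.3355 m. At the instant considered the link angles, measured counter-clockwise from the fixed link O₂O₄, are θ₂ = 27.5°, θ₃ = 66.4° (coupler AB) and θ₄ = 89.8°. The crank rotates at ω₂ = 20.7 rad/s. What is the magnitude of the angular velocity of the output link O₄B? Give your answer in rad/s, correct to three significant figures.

11.0

ω₂ = 20.7 rad/s
Differentiating the loop-closure r₂e^{iθ₂}+r₃e^{iθ₃}=r₁+r₄e^{iθ₄} gives r₂ω₂e^{iθ₂}+r₃ω₃e^{iθ₃}=r₄ω₄e^{iθ₄}.
Eliminating the other unknown: ω₄ = r₂ω₂ sin(θ₂−θ₃) / [r₄ sin(θ₄−θ₃)].
Numerator sine = -0.62796; denominator sine = +0.39715.
Result = 0.1127·20.7·(-0.62796) / (0.3355·(+0.39715)) = -10.995 rad/s; magnitude 10.995 rad/s.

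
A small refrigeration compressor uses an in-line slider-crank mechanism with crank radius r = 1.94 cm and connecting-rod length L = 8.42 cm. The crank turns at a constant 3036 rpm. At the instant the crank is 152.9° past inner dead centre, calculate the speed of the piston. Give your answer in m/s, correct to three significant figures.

2.23

ω = 2π·3036/60 = 317.9 rad/s
For an in-line slider-crank, x = r cosθ + √(L² − r² sin²θ), so v = −rω sinθ·[1 + r cosθ/√(L² − r² sin²θ)].
With r = 0.0194 m, L = 0.0842 m, θ = 152.9°: √(L² − r² sin²θ) = 0.083735 m.
v = −0.0194·317.9·0.45554·[1 + 0.0194·-0.89021/0.083735] = -2.2302 m/s.
|v| = 2.2302 m/s.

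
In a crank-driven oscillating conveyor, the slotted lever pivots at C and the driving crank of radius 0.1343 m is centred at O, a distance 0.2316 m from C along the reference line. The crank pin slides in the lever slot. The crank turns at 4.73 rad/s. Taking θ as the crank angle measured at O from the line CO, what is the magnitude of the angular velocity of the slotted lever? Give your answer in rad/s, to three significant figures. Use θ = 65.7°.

ω = 4.73 rad/s
Crank pin A relative to C: A = (d + r cosθ, r sinθ); lever angle φ = atan2(r sinθ, d + r cosθ).
Differentiating tanφ: φ̇ = rω(d cosθ + r)/(d² + r² + 2dr cosθ).
d² + r² + 2dr cosθ = |CA|² = 0.0972744 m²;  d cosθ + r = +0.22961 m.
|ω_lever| = |0.1343·4.73·+0.22961| / 0.0972744 = 1.4994 rad/s.

1.50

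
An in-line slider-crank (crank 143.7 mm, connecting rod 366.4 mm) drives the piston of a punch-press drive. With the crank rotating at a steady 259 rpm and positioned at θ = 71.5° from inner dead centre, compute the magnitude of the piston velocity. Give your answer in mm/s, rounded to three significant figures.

ω = 2π·259/60 = 27.12 rad/s
For an in-line slider-crank, x = r cosθ + √(L² − r² sin²θ), so v = −rω sinθ·[1 + r cosθ/√(L² − r² sin²θ)].
With r = 0.1437 m, L = 0.3664 m, θ = 71.5°: √(L² − r² sin²θ) = 0.34012 m.
v = −0.1437·27.12·0.94832·[1 + 0.1437·0.31730/0.34012] = -4.1916 m/s.
|v| = 4.1916 m/s = 4191.6 mm/s.

4190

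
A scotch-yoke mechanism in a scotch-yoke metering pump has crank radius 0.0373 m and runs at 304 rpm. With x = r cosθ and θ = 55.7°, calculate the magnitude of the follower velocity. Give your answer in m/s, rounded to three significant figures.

ω = 31.83 rad/s (from 304 rpm).
x = r cosθ ⇒ ẋ = −rω sinθ.
|v| = rω|sinθ| = 0.0373·31.83·|sin 55.7°| = 0.98094 m/s.

0.981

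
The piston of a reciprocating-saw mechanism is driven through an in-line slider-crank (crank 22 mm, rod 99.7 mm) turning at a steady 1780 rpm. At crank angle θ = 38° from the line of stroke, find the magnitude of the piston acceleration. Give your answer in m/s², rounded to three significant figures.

ω = 2π·1780/60 = 186.4 rad/s
x(θ) = r cosθ + √(L² − r² sin²θ); with ω constant, a = ω²·d²x/dθ².
d²x/dθ² = −r cosθ − r²(cos2θ)/√u − r⁴ sin²2θ/(4u^{3/2}),  u = L² − r² sin²θ = 0.00975664 m².
Substituting r = 0.022 m, L = 0.0997 m, θ = 38°: d²x/dθ² = -0.018579 m.
a = ω²·d²x/dθ² = (186.4)²·(-0.018579) = -645.53 m/s²;  |a| = 645.53 m/s².

646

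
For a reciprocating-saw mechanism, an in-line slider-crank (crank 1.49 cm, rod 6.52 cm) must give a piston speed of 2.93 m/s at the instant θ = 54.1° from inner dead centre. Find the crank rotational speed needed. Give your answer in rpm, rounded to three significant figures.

2040

For an in-line slider-crank, |v_piston| = rω|sinθ|·[1 + r cosθ/√(L² − r² sin²θ)].
With r = 0.0149 m, L = 0.0652 m, θ = 54.1°: the bracketed kinematic factor |dx/dθ| = 0.013715 m.
ω = v/|dx/dθ| = 2.93/0.013715 = 213.63 rad/s.
N = 60ω/(2π) = 2040 rpm.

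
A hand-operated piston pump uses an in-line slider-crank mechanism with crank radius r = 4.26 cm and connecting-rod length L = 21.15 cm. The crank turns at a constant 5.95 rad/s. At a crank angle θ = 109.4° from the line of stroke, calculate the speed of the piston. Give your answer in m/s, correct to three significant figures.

ω = 5.95 rad/s
For an in-line slider-crank, x = r cosθ + √(L² − r² sin²θ), so v = −rω sinθ·[1 + r cosθ/√(L² − r² sin²θ)].
With r = 0.0426 m, L = 0.2115 m, θ = 109.4°: √(L² − r² sin²θ) = 0.20765 m.
v = −0.0426·5.95·0.94322·[1 + 0.0426·-0.33216/0.20765] = -0.22279 m/s.
|v| = 0.22279 m/s.

0.223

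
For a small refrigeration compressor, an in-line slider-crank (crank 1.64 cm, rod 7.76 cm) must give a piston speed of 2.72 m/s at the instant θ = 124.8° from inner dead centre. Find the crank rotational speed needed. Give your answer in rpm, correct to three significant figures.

For an in-line slider-crank, |v_piston| = rω|sinθ|·[1 + r cosθ/√(L² − r² sin²θ)].
With r = 0.0164 m, L = 0.0776 m, θ = 124.8°: the bracketed kinematic factor |dx/dθ| = 0.011818 m.
ω = v/|dx/dθ| = 2.72/0.011818 = 230.17 rad/s.
N = 60ω/(2π) = 2197.9 rpm.

2200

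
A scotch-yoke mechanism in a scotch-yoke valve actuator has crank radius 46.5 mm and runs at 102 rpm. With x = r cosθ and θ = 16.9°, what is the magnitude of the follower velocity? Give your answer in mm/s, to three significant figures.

ω = 10.68 rad/s (from 102 rpm).
x = r cosθ ⇒ ẋ = −rω sinθ.
|v| = rω|sinθ| = 0.0465·10.68·|sin 16.9°| = 0.14439 m/s = 144.39 mm/s.

144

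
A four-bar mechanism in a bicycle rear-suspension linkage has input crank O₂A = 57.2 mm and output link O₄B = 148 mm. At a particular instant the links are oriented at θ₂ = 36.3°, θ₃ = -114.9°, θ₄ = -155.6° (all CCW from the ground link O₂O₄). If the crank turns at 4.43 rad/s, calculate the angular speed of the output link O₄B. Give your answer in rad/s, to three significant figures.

1.26

ω₂ = 4.43 rad/s
Differentiating the loop-closure r₂e^{iθ₂}+r₃e^{iθ₃}=r₁+r₄e^{iθ₄} gives r₂ω₂e^{iθ₂}+r₃ω₃e^{iθ₃}=r₄ω₄e^{iθ₄}.
Eliminating the other unknown: ω₄ = r₂ω₂ sin(θ₂−θ₃) / [r₄ sin(θ₄−θ₃)].
Numerator sine = +0.48175; denominator sine = -0.65210.
Result = 0.0572·4.43·(+0.48175) / (0.148·(-0.65210)) = -1.2649 rad/s; magnitude 1.2649 rad/s.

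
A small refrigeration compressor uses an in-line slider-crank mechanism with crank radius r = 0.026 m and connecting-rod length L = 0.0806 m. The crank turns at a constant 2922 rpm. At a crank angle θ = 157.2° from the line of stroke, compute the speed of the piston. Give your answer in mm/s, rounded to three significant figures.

2160

ω = 2π·2922/60 = 306 rad/s
For an in-line slider-crank, x = r cosθ + √(L² − r² sin²θ), so v = −rω sinθ·[1 + r cosθ/√(L² − r² sin²θ)].
With r = 0.026 m, L = 0.0806 m, θ = 157.2°: √(L² − r² sin²θ) = 0.079968 m.
v = −0.026·306·0.38752·[1 + 0.026·-0.92186/0.079968] = -2.1589 m/s.
|v| = 2.1589 m/s = 2158.9 mm/s.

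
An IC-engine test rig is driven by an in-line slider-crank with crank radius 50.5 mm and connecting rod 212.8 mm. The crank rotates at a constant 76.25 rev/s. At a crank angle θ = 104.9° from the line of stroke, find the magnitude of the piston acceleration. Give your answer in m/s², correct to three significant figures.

5420

ω = 2π·76.2 = 479.1 rad/s
x(θ) = r cosθ + √(L² − r² sin²θ); with ω constant, a = ω²·d²x/dθ².
d²x/dθ² = −r cosθ − r²(cos2θ)/√u − r⁴ sin²2θ/(4u^{3/2}),  u = L² − r² sin²θ = 0.0429022 m².
Substituting r = 0.0505 m, L = 0.2128 m, θ = 104.9°: d²x/dθ² = +0.023624 m.
a = ω²·d²x/dθ² = (479.1)²·(+0.023624) = +5422.5 m/s²;  |a| = 5422.5 m/s².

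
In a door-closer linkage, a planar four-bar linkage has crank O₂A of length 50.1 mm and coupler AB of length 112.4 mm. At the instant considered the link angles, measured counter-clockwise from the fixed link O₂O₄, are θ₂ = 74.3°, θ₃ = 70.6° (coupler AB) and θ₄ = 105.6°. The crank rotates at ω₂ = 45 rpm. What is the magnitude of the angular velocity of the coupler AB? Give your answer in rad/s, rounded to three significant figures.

ω₂ = 4.712 rad/s (from 45 rpm).
Differentiating the loop-closure r₂e^{iθ₂}+r₃e^{iθ₃}=r₁+r₄e^{iθ₄} gives r₂ω₂e^{iθ₂}+r₃ω₃e^{iθ₃}=r₄ω₄e^{iθ₄}.
Eliminating the other unknown: ω₃ = r₂ω₂ sin(θ₄−θ₂) / [r₃ sin(θ₃−θ₄)].
Numerator sine = +0.51952; denominator sine = -0.57358.
Result = 0.0501·4.712·(+0.51952) / (0.1124·(-0.57358)) = -1.9025 rad/s; magnitude 1.9025 rad/s.

1.90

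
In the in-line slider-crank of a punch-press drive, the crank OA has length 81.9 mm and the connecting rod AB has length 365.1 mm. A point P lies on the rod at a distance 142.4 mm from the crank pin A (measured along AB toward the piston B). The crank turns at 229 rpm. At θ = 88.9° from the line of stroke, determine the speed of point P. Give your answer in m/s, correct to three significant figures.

1.97

ω = 23.98 rad/s.  Crank-pin speed |V_A| = rω = 1.964 m/s, perpendicular to OA.
Rod angle: sinφ = −(r/L) sinθ ⇒ φ = -12.961°; ω_rod = −rω cosθ/√(L²−r²sin²θ) = -0.10597 rad/s.
V_P = V_A + ω_rod × AP, with AP = 0.1424 m along the rod.
Components: V_Px = −rω sinθ − a·ω_rod·sinφ = -1.9671 m/s;  V_Py = rω cosθ + a·ω_rod·cosφ = +0.022999 m/s.
|V_P| = √(V_Px² + V_Py²) = 1.9672 m/s.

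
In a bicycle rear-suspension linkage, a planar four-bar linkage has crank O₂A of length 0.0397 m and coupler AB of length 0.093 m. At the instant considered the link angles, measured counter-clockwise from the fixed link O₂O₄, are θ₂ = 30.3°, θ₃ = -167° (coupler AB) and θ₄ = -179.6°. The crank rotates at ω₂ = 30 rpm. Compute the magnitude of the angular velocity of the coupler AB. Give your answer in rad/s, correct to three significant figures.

ω₂ = 3.142 rad/s (from 30 rpm).
Differentiating the loop-closure r₂e^{iθ₂}+r₃e^{iθ₃}=r₁+r₄e^{iθ₄} gives r₂ω₂e^{iθ₂}+r₃ω₃e^{iθ₃}=r₄ω₄e^{iθ₄}.
Eliminating the other unknown: ω₃ = r₂ω₂ sin(θ₄−θ₂) / [r₃ sin(θ₃−θ₄)].
Numerator sine = +0.49849; denominator sine = +0.21814.
Result = 0.0397·3.142·(+0.49849) / (0.093·(+0.21814)) = +3.0646 rad/s; magnitude 3.0646 rad/s.

3.06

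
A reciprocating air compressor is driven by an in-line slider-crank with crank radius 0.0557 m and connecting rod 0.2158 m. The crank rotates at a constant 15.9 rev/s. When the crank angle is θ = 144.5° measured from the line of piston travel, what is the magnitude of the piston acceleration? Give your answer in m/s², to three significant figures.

ω = 2π·15.9 = 99.9 rad/s
x(θ) = r cosθ + √(L² − r² sin²θ); with ω constant, a = ω²·d²x/dθ².
d²x/dθ² = −r cosθ − r²(cos2θ)/√u − r⁴ sin²2θ/(4u^{3/2}),  u = L² − r² sin²θ = 0.0455234 m².
Substituting r = 0.0557 m, L = 0.2158 m, θ = 144.5°: d²x/dθ² = +0.040391 m.
a = ω²·d²x/dθ² = (99.9)²·(+0.040391) = +403.12 m/s²;  |a| = 403.12 m/s².

403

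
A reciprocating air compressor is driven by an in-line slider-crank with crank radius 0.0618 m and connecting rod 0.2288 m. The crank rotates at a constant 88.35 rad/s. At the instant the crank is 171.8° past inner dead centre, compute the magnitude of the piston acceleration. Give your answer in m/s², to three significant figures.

352

ω = 88.35 rad/s
x(θ) = r cosθ + √(L² − r² sin²θ); with ω constant, a = ω²·d²x/dθ².
d²x/dθ² = −r cosθ − r²(cos2θ)/√u − r⁴ sin²2θ/(4u^{3/2}),  u = L² − r² sin²θ = 0.0522717 m².
Substituting r = 0.0618 m, L = 0.2288 m, θ = 171.8°: d²x/dθ² = +0.045119 m.
a = ω²·d²x/dθ² = (88.35)²·(+0.045119) = +352.18 m/s²;  |a| = 352.18 m/s².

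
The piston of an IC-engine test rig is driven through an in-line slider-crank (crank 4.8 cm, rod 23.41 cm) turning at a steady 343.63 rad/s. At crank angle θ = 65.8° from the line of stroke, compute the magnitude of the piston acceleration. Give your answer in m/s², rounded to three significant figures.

ω = 343.6 rad/s
x(θ) = r cosθ + √(L² − r² sin²θ); with ω constant, a = ω²·d²x/dθ².
d²x/dθ² = −r cosθ − r²(cos2θ)/√u − r⁴ sin²2θ/(4u^{3/2}),  u = L² − r² sin²θ = 0.052886 m².
Substituting r = 0.048 m, L = 0.2341 m, θ = 65.8°: d²x/dθ² = -0.013086 m.
a = ω²·d²x/dθ² = (343.6)²·(-0.013086) = -1545.2 m/s²;  |a| = 1545.2 m/s².

1550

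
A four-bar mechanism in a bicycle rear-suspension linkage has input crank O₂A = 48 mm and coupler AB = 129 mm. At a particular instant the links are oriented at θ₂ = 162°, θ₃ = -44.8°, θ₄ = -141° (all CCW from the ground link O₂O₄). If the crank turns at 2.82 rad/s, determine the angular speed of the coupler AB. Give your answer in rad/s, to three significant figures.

0.885

ω₂ = 2.82 rad/s
Differentiating the loop-closure r₂e^{iθ₂}+r₃e^{iθ₃}=r₁+r₄e^{iθ₄} gives r₂ω₂e^{iθ₂}+r₃ω₃e^{iθ₃}=r₄ω₄e^{iθ₄}.
Eliminating the other unknown: ω₃ = r₂ω₂ sin(θ₄−θ₂) / [r₃ sin(θ₃−θ₄)].
Numerator sine = +0.83867; denominator sine = +0.99415.
Result = 0.048·2.82·(+0.83867) / (0.129·(+0.99415)) = +0.8852 rad/s; magnitude 0.8852 rad/s.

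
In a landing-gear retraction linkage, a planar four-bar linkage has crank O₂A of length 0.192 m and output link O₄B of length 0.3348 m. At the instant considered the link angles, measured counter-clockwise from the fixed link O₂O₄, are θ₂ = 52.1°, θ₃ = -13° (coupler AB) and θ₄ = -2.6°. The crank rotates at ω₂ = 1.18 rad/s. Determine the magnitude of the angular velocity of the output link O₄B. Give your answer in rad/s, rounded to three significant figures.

3.40

ω₂ = 1.18 rad/s
Differentiating the loop-closure r₂e^{iθ₂}+r₃e^{iθ₃}=r₁+r₄e^{iθ₄} gives r₂ω₂e^{iθ₂}+r₃ω₃e^{iθ₃}=r₄ω₄e^{iθ₄}.
Eliminating the other unknown: ω₄ = r₂ω₂ sin(θ₂−θ₃) / [r₄ sin(θ₄−θ₃)].
Numerator sine = +0.90704; denominator sine = +0.18052.
Result = 0.192·1.18·(+0.90704) / (0.3348·(+0.18052)) = +3.4002 rad/s; magnitude 3.4002 rad/s.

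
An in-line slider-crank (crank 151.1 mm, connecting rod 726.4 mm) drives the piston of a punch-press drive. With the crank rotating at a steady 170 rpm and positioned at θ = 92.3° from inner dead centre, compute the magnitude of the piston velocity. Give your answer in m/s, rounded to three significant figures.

2.66

ω = 2π·170/60 = 17.8 rad/s
For an in-line slider-crank, x = r cosθ + √(L² − r² sin²θ), so v = −rω sinθ·[1 + r cosθ/√(L² − r² sin²θ)].
With r = 0.1511 m, L = 0.7264 m, θ = 92.3°: √(L² − r² sin²θ) = 0.71054 m.
v = −0.1511·17.8·0.99919·[1 + 0.1511·-0.04013/0.71054] = -2.6648 m/s.
|v| = 2.6648 m/s.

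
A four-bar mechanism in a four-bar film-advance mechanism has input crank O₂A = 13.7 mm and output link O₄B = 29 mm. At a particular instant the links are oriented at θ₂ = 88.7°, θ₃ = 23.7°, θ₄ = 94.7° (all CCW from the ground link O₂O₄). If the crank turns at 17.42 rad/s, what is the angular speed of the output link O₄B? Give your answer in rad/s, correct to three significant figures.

7.89

ω₂ = 17.42 rad/s
Differentiating the loop-closure r₂e^{iθ₂}+r₃e^{iθ₃}=r₁+r₄e^{iθ₄} gives r₂ω₂e^{iθ₂}+r₃ω₃e^{iθ₃}=r₄ω₄e^{iθ₄}.
Eliminating the other unknown: ω₄ = r₂ω₂ sin(θ₂−θ₃) / [r₄ sin(θ₄−θ₃)].
Numerator sine = +0.90631; denominator sine = +0.94552.
Result = 0.0137·17.42·(+0.90631) / (0.029·(+0.94552)) = +7.8882 rad/s; magnitude 7.8882 rad/s.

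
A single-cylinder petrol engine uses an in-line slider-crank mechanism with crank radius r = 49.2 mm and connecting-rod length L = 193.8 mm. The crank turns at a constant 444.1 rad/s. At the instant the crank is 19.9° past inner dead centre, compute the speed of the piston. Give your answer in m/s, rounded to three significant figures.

9.22

ω = 444.1 rad/s
For an in-line slider-crank, x = r cosθ + √(L² − r² sin²θ), so v = −rω sinθ·[1 + r cosθ/√(L² − r² sin²θ)].
With r = 0.0492 m, L = 0.1938 m, θ = 19.9°: √(L² − r² sin²θ) = 0.19308 m.
v = −0.0492·444.1·0.34038·[1 + 0.0492·0.94029/0.19308] = -9.2192 m/s.
|v| = 9.2192 m/s.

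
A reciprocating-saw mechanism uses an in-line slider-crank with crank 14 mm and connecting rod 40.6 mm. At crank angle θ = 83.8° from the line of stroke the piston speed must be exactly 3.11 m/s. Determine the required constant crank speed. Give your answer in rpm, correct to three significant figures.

2050

For an in-line slider-crank, |v_piston| = rω|sinθ|·[1 + r cosθ/√(L² − r² sin²θ)].
With r = 0.014 m, L = 0.0406 m, θ = 83.8°: the bracketed kinematic factor |dx/dθ| = 0.01447 m.
ω = v/|dx/dθ| = 3.11/0.01447 = 214.93 rad/s.
N = 60ω/(2π) = 2052.4 rpm.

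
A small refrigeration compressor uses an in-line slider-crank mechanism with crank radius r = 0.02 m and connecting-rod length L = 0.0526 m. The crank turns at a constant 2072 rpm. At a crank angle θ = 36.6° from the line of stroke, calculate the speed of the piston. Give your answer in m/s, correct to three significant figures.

ω = 2π·2072/60 = 217 rad/s
For an in-line slider-crank, x = r cosθ + √(L² − r² sin²θ), so v = −rω sinθ·[1 + r cosθ/√(L² − r² sin²θ)].
With r = 0.02 m, L = 0.0526 m, θ = 36.6°: √(L² − r² sin²θ) = 0.051231 m.
v = −0.02·217·0.59622·[1 + 0.02·0.80282/0.051231] = -3.3983 m/s.
|v| = 3.3983 m/s.

3.40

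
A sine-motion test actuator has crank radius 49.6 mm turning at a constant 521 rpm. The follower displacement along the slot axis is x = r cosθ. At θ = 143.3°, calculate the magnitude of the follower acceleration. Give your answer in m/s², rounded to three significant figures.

118

ω = 54.56 rad/s (from 521 rpm).
x = r cosθ ⇒ ẍ = −rω² cosθ (ω constant).
|a| = rω²|cosθ| = 0.0496·(54.56)²·|cos 143.3°| = 118.38 m/s².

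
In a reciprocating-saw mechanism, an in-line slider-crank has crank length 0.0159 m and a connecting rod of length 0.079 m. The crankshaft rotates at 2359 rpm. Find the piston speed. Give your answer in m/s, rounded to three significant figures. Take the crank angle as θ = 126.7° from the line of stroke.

2.77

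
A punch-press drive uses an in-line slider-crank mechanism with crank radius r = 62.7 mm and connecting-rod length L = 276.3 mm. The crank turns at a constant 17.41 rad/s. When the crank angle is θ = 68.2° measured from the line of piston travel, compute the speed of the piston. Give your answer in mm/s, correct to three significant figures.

1100

ω = 17.41 rad/s
For an in-line slider-crank, x = r cosθ + √(L² − r² sin²θ), so v = −rω sinθ·[1 + r cosθ/√(L² − r² sin²θ)].
With r = 0.0627 m, L = 0.2763 m, θ = 68.2°: √(L² − r² sin²θ) = 0.2701 m.
v = −0.0627·17.41·0.92849·[1 + 0.0627·0.37137/0.2701] = -1.1009 m/s.
|v| = 1.1009 m/s = 1100.9 mm/s.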